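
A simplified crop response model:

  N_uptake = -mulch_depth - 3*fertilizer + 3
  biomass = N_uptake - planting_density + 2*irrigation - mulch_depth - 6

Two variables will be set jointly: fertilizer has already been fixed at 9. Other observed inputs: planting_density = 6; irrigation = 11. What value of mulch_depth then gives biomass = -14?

With fertilizer held at 9:
Substituting into the N_uptake equation gives N_uptake = -mulch_depth - 24.
So biomass = -2*mulch_depth - 14.
Solve -2*mulch_depth - 14 = -14: mulch_depth = (-14 + 14) / -2 = 0.

mulch_depth = 0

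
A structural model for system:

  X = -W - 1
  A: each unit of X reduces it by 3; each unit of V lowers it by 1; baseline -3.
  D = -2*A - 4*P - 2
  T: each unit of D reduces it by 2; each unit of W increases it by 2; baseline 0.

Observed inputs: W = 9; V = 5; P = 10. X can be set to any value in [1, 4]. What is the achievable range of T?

Intervening on X fixes its value directly, overriding its dependence on W.
Substituting into the A equation gives A = -3*X - 8.
Substituting into the D equation gives D = 6*X - 26.
Substituting into the T equation gives T = -12*X + 70.
Linear in X, so extremes are at the endpoints: X = 1 gives T = 58; X = 4 gives T = 22.

22 to 58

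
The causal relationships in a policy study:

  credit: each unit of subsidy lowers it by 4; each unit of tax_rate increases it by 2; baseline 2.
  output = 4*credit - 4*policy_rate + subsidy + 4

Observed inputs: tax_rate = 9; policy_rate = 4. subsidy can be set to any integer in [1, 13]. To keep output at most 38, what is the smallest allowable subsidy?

subsidy = 2

Substituting into the credit equation gives credit = -4*subsidy + 20.
Substituting into the output equation gives output = -15*subsidy + 68.
Require -15*subsidy + 68 ≤ 38, so subsidy ≥ 2.
The smallest integer in [1, 13] satisfying this is 2.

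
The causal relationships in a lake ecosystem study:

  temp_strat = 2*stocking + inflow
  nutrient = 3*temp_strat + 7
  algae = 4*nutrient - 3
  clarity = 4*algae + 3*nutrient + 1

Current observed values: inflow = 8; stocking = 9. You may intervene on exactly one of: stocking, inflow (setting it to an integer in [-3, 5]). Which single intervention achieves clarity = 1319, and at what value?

set inflow = 3

Intervening on stocking: clarity = 114*stocking + 578. Reaching 1319 requires stocking = 13/2, not an integer.
Intervening on inflow: with other inputs at their observed values, clarity = 57*inflow + 1148. Solving for 1319 gives inflow = 3, within [-3, 5].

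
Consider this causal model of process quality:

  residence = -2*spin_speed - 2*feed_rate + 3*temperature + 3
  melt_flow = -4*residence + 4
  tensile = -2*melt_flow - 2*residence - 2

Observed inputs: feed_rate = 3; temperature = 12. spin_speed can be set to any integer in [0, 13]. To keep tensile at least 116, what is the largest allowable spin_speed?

Substituting into the residence equation gives residence = -2*spin_speed + 33.
Substituting into the melt_flow equation gives melt_flow = 8*spin_speed - 128.
tensile becomes -12*spin_speed + 188.
Require -12*spin_speed + 188 ≥ 116, so spin_speed ≤ 6.
The largest integer in [0, 13] satisfying this is 6.

spin_speed = 6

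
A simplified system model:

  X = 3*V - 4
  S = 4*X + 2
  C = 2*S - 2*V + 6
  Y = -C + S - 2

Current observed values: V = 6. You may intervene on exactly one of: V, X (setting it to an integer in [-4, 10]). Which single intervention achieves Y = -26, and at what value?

Intervening on V: Y = -10*V + 6. Reaching -26 requires V = 16/5, not an integer.
Intervening on X: with other inputs at their observed values, Y = -4*X + 2. Solving for -26 gives X = 7, within [-4, 10].

set X = 7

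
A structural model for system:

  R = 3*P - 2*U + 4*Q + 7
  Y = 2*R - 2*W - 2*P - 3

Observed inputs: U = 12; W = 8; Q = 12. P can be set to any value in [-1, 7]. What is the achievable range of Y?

Substituting into the R equation gives R = 3*P + 31.
This gives Y = 4*P + 43.
Linear in P, so extremes are at the endpoints: P = -1 gives Y = 39; P = 7 gives Y = 71.

39 to 71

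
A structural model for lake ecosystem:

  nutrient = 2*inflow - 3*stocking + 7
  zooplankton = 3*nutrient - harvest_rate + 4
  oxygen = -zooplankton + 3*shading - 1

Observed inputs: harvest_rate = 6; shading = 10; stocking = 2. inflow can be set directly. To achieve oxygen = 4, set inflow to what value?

Substituting into the nutrient equation gives nutrient = 2*inflow + 1.
Substituting into the zooplankton equation gives zooplankton = 6*inflow + 1.
This gives oxygen = -6*inflow + 28.
Solve -6*inflow + 28 = 4: inflow = (4 - 28) / -6 = 4.

inflow = 4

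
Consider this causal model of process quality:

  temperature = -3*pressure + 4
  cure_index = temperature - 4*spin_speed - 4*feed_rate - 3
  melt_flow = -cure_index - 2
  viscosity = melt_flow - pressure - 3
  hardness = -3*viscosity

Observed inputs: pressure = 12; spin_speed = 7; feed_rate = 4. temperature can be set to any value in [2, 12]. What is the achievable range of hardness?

-84 to -54

Intervening on temperature fixes its value directly, overriding its dependence on pressure.
Substituting into the cure_index equation gives cure_index = temperature - 47.
melt_flow becomes -temperature + 45.
Substituting into the viscosity equation gives viscosity = -temperature + 30.
Substituting into the hardness equation gives hardness = 3*temperature - 90.
Linear in temperature, so extremes are at the endpoints: temperature = 2 gives hardness = -84; temperature = 12 gives hardness = -54.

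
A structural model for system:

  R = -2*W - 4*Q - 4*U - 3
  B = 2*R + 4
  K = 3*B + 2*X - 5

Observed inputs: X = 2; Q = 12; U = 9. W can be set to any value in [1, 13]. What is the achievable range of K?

Substituting into the R equation gives R = -2*W - 87.
This gives B = -4*W - 170.
This gives K = -12*W - 511.
Linear in W, so extremes are at the endpoints: W = 1 gives K = -523; W = 13 gives K = -667.

-667 to -523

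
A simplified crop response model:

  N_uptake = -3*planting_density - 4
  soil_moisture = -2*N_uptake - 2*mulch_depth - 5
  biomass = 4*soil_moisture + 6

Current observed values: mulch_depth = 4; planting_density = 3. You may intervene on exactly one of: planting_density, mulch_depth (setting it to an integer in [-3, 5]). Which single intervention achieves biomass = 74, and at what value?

set mulch_depth = 2

Intervening on planting_density: biomass = 24*planting_density - 14. Reaching 74 requires planting_density = 11/3, not an integer.
Intervening on mulch_depth: with other inputs at their observed values, biomass = -8*mulch_depth + 90. Solving for 74 gives mulch_depth = 2, within [-3, 5].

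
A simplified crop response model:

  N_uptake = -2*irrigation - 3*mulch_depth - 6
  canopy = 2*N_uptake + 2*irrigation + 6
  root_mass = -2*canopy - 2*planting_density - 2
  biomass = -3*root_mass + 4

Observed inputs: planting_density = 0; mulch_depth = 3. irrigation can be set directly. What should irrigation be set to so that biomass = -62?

Substituting into the N_uptake equation gives N_uptake = -2*irrigation - 15.
This gives canopy = -2*irrigation - 24.
This gives root_mass = 4*irrigation + 46.
This gives biomass = -12*irrigation - 134.
Solve -12*irrigation - 134 = -62: irrigation = (-62 + 134) / -12 = -6.

irrigation = -6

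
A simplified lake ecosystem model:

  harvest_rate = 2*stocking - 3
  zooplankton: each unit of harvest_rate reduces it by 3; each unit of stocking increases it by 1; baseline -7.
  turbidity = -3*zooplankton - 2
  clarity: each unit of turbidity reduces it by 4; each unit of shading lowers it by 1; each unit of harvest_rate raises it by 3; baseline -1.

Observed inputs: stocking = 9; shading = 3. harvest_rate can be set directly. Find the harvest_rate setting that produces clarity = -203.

Intervening on harvest_rate fixes its value directly, overriding its dependence on stocking.
Substituting into the zooplankton equation gives zooplankton = -3*harvest_rate + 2.
Substituting into the turbidity equation gives turbidity = 9*harvest_rate - 8.
Substituting into the clarity equation gives clarity = -33*harvest_rate + 28.
Solve -33*harvest_rate + 28 = -203: harvest_rate = (-203 - 28) / -33 = 7.

harvest_rate = 7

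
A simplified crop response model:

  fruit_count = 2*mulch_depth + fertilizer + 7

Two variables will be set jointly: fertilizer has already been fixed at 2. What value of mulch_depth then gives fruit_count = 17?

With fertilizer held at 2:
Substituting into the fruit_count equation gives fruit_count = 2*mulch_depth + 9.
Solve 2*mulch_depth + 9 = 17: mulch_depth = (17 - 9) / 2 = 4.

mulch_depth = 4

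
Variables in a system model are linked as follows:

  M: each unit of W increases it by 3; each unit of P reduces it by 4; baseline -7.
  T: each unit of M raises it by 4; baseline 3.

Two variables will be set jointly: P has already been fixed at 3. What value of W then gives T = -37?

W = 3

With P held at 3:
Substituting into the M equation gives M = 3*W - 19.
T becomes 12*W - 73.
Solve 12*W - 73 = -37: W = (-37 + 73) / 12 = 3.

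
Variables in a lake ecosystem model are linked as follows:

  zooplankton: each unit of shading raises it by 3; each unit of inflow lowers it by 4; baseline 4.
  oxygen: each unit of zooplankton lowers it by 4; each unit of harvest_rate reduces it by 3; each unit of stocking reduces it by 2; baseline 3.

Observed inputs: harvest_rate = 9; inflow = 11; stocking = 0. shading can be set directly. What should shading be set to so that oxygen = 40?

Substituting into the zooplankton equation gives zooplankton = 3*shading - 40.
Substituting into the oxygen equation gives oxygen = -12*shading + 136.
Solve -12*shading + 136 = 40: shading = (40 - 136) / -12 = 8.

shading = 8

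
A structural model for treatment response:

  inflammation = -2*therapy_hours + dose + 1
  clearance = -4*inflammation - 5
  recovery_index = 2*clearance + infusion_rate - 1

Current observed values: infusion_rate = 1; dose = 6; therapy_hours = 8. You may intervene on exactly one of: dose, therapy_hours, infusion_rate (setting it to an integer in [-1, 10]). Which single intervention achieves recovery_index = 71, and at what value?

Intervening on dose: recovery_index = -8*dose + 110. Reaching 71 requires dose = 39/8, not an integer.
Intervening on therapy_hours: recovery_index = 16*therapy_hours - 66. Reaching 71 requires therapy_hours = 137/16, not an integer.
Intervening on infusion_rate: with other inputs at their observed values, recovery_index = infusion_rate + 61. Solving for 71 gives infusion_rate = 10, within [-1, 10].

set infusion_rate = 10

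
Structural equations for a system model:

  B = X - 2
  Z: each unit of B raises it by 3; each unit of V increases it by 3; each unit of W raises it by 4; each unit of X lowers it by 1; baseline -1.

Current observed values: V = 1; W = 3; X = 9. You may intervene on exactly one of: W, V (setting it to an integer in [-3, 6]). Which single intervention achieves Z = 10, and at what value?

Intervening on W: with other inputs at their observed values, Z = 4*W + 14. Solving for 10 gives W = -1, within [-3, 6].
Intervening on V: Z = 3*V + 23. Reaching 10 requires V = -13/3, not an integer.

set W = -1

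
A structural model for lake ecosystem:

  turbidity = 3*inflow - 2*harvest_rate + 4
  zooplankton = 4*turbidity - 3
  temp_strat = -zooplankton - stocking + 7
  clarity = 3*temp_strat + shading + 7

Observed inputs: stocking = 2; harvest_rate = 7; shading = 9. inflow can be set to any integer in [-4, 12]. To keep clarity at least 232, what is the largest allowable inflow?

inflow = -2

Substituting into the turbidity equation gives turbidity = 3*inflow - 10.
Substituting into the zooplankton equation gives zooplankton = 12*inflow - 43.
Substituting into the temp_strat equation gives temp_strat = -12*inflow + 48.
So clarity = -36*inflow + 160.
Require -36*inflow + 160 ≥ 232, so inflow ≤ -2.
The largest integer in [-4, 12] satisfying this is -2.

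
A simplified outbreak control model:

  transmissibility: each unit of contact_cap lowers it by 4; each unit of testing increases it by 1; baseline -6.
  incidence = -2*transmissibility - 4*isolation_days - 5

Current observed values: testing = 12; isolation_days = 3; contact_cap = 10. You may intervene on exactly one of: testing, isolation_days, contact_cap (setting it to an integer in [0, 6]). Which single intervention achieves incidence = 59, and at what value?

set isolation_days = 1

Intervening on testing: incidence = -2*testing + 75. Reaching 59 requires testing = 8, outside [0, 6].
Intervening on isolation_days: with other inputs at their observed values, incidence = -4*isolation_days + 63. Solving for 59 gives isolation_days = 1, within [0, 6].
Intervening on contact_cap: incidence = 8*contact_cap - 29. Reaching 59 requires contact_cap = 11, outside [0, 6].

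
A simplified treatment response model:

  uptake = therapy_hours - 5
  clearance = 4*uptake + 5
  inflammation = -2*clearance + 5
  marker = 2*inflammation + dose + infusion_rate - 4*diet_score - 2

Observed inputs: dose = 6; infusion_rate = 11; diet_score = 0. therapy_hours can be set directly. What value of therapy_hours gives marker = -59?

therapy_hours = 9

Substituting into the clearance equation gives clearance = 4*therapy_hours - 15.
Substituting into the inflammation equation gives inflammation = -8*therapy_hours + 35.
This gives marker = -16*therapy_hours + 85.
Solve -16*therapy_hours + 85 = -59: therapy_hours = (-59 - 85) / -16 = 9.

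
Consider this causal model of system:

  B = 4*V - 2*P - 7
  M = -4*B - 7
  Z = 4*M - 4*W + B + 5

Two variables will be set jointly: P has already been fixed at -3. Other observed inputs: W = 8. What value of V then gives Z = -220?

With P held at -3:
Substituting into the B equation gives B = 4*V - 1.
Substituting into the M equation gives M = -16*V - 3.
This gives Z = -60*V - 40.
Solve -60*V - 40 = -220: V = (-220 + 40) / -60 = 3.

V = 3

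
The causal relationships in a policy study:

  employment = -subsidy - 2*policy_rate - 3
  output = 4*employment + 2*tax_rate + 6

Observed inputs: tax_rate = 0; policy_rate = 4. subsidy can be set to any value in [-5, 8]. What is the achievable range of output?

-70 to -18

Substituting into the employment equation gives employment = -subsidy - 11.
So output = -4*subsidy - 38.
Linear in subsidy, so extremes are at the endpoints: subsidy = -5 gives output = -18; subsidy = 8 gives output = -70.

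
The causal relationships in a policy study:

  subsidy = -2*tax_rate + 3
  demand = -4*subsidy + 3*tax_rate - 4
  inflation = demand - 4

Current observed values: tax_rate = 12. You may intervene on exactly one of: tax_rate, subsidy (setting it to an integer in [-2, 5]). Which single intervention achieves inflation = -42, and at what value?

set tax_rate = -2

Intervening on tax_rate: with other inputs at their observed values, inflation = 11*tax_rate - 20. Solving for -42 gives tax_rate = -2, within [-2, 5].
Intervening on subsidy: inflation = -4*subsidy + 28. Reaching -42 requires subsidy = 35/2, not an integer.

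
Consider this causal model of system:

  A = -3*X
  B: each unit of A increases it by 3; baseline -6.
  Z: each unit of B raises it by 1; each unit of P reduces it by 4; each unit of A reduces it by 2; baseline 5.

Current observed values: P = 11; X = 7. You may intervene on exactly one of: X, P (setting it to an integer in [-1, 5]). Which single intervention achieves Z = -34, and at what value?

set P = 3

Intervening on X: Z = -3*X - 45. Reaching -34 requires X = -11/3, not an integer.
Intervening on P: with other inputs at their observed values, Z = -4*P - 22. Solving for -34 gives P = 3, within [-1, 5].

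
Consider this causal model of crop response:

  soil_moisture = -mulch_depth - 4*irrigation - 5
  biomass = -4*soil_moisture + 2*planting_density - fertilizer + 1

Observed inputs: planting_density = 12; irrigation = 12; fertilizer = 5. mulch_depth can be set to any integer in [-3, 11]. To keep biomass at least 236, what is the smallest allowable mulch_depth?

mulch_depth = 1

Substituting into the soil_moisture equation gives soil_moisture = -mulch_depth - 53.
biomass becomes 4*mulch_depth + 232.
Require 4*mulch_depth + 232 ≥ 236, so mulch_depth ≥ 1.
The smallest integer in [-3, 11] satisfying this is 1.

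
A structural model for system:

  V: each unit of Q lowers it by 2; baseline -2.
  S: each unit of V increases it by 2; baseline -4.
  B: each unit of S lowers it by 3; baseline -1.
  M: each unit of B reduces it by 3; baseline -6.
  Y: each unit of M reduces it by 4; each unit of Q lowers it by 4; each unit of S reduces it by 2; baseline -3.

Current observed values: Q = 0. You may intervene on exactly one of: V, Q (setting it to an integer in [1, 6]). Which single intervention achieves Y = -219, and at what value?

set V = 5

Intervening on V: with other inputs at their observed values, Y = -76*V + 161. Solving for -219 gives V = 5, within [1, 6].
Intervening on Q: Y = 148*Q + 313. Reaching -219 requires Q = -133/37, not an integer.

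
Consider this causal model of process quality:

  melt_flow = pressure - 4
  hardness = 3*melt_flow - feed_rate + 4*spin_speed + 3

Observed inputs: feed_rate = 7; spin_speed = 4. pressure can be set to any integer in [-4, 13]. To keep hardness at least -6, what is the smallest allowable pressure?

Substituting into the hardness equation gives hardness = 3*pressure.
Require 3*pressure ≥ -6, so pressure ≥ -2.
The smallest integer in [-4, 13] satisfying this is -2.

pressure = -2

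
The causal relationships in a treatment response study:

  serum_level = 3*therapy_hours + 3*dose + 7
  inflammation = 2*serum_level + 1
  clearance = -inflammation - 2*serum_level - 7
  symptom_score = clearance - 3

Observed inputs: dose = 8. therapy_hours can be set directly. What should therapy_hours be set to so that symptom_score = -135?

therapy_hours = 0

Substituting into the serum_level equation gives serum_level = 3*therapy_hours + 31.
inflammation becomes 6*therapy_hours + 63.
Substituting into the clearance equation gives clearance = -12*therapy_hours - 132.
Substituting into the symptom_score equation gives symptom_score = -12*therapy_hours - 135.
Solve -12*therapy_hours - 135 = -135: therapy_hours = (-135 + 135) / -12 = 0.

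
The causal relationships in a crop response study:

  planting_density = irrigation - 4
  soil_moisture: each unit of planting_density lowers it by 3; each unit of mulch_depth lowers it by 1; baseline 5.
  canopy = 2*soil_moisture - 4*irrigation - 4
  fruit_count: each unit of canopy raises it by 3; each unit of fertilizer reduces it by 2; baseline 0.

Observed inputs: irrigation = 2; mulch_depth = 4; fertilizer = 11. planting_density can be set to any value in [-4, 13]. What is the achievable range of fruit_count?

-286 to 20

Intervening on planting_density fixes its value directly, overriding its dependence on irrigation.
Substituting into the soil_moisture equation gives soil_moisture = -3*planting_density + 1.
This gives canopy = -6*planting_density - 10.
So fruit_count = -18*planting_density - 52.
Linear in planting_density, so extremes are at the endpoints: planting_density = -4 gives fruit_count = 20; planting_density = 13 gives fruit_count = -286.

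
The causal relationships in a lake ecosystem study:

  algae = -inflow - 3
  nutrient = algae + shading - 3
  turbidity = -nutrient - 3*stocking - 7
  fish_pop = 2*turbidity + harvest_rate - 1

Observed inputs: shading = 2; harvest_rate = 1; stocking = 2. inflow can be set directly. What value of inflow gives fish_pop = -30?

inflow = -6

Substituting into the nutrient equation gives nutrient = -inflow - 4.
turbidity becomes inflow - 9.
Substituting into the fish_pop equation gives fish_pop = 2*inflow - 18.
Solve 2*inflow - 18 = -30: inflow = (-30 + 18) / 2 = -6.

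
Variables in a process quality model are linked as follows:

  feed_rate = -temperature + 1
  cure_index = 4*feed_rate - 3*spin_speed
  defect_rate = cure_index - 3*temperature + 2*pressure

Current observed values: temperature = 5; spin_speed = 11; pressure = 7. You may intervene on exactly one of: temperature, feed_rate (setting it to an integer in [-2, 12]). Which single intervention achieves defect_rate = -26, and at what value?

Intervening on temperature: defect_rate = -7*temperature - 15. Reaching -26 requires temperature = 11/7, not an integer.
Intervening on feed_rate: with other inputs at their observed values, defect_rate = 4*feed_rate - 34. Solving for -26 gives feed_rate = 2, within [-2, 12].

set feed_rate = 2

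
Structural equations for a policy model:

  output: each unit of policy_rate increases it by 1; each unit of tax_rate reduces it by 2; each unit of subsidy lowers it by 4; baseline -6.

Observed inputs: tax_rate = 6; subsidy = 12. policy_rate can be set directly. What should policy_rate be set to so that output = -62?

Substituting into the output equation gives output = policy_rate - 66.
Solve policy_rate - 66 = -62: policy_rate = (-62 + 66) / 1 = 4.

policy_rate = 4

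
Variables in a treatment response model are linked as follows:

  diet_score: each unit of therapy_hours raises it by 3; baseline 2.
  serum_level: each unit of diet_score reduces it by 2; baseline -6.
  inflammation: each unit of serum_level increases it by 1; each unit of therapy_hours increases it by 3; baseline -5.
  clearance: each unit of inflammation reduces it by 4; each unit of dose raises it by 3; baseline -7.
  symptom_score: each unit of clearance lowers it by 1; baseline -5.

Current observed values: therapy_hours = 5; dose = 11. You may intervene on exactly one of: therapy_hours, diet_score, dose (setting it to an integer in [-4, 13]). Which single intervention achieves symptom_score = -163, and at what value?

set therapy_hours = 6

Intervening on therapy_hours: with other inputs at their observed values, symptom_score = -12*therapy_hours - 91. Solving for -163 gives therapy_hours = 6, within [-4, 13].
Intervening on diet_score: symptom_score = -8*diet_score - 15. Reaching -163 requires diet_score = 37/2, not an integer.
Intervening on dose: symptom_score = -3*dose - 118. Reaching -163 requires dose = 15, outside [-4, 13].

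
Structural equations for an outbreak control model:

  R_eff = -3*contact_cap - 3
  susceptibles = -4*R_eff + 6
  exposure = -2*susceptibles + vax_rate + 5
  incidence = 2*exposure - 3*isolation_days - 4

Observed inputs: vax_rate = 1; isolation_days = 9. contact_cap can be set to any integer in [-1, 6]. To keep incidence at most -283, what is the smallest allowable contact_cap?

Substituting into the susceptibles equation gives susceptibles = 12*contact_cap + 18.
This gives exposure = -24*contact_cap - 30.
Substituting into the incidence equation gives incidence = -48*contact_cap - 91.
Require -48*contact_cap - 91 ≤ -283, so contact_cap ≥ 4.
The smallest integer in [-1, 6] satisfying this is 4.

contact_cap = 4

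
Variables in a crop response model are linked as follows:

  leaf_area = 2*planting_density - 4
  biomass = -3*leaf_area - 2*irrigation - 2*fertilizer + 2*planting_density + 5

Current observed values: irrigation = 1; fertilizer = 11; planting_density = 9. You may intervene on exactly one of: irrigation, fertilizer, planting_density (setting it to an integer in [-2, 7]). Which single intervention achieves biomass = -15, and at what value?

set planting_density = 2

Intervening on irrigation: biomass = -2*irrigation - 41. Reaching -15 requires irrigation = -13, outside [-2, 7].
Intervening on fertilizer: biomass = -2*fertilizer - 21. Reaching -15 requires fertilizer = -3, outside [-2, 7].
Intervening on planting_density: with other inputs at their observed values, biomass = -4*planting_density - 7. Solving for -15 gives planting_density = 2, within [-2, 7].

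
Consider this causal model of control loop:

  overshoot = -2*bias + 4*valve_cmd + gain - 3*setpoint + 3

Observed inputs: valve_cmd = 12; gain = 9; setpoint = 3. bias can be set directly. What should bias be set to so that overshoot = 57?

Substituting into the overshoot equation gives overshoot = -2*bias + 51.
Solve -2*bias + 51 = 57: bias = (57 - 51) / -2 = -3.

bias = -3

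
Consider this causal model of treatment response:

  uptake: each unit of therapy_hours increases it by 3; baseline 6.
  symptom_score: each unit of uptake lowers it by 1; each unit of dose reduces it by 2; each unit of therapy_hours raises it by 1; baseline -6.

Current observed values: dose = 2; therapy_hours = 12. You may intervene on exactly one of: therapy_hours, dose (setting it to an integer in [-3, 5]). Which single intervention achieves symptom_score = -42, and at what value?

set dose = 3

Intervening on therapy_hours: symptom_score = -2*therapy_hours - 16. Reaching -42 requires therapy_hours = 13, outside [-3, 5].
Intervening on dose: with other inputs at their observed values, symptom_score = -2*dose - 36. Solving for -42 gives dose = 3, within [-3, 5].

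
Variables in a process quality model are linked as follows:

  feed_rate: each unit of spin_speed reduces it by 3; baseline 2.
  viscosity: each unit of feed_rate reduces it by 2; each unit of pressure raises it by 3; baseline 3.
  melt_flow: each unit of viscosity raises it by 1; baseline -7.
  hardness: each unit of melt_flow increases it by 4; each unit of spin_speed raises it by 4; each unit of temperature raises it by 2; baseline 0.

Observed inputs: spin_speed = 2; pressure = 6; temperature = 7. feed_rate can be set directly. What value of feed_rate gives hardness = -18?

Intervening on feed_rate fixes its value directly, overriding its dependence on spin_speed.
Substituting into the viscosity equation gives viscosity = -2*feed_rate + 21.
This gives melt_flow = -2*feed_rate + 14.
Substituting into the hardness equation gives hardness = -8*feed_rate + 78.
Solve -8*feed_rate + 78 = -18: feed_rate = (-18 - 78) / -8 = 12.

feed_rate = 12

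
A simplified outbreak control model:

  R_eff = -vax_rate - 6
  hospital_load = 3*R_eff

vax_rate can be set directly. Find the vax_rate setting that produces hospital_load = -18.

vax_rate = 0

Substituting into the hospital_load equation gives hospital_load = -3*vax_rate - 18.
Solve -3*vax_rate - 18 = -18: vax_rate = (-18 + 18) / -3 = 0.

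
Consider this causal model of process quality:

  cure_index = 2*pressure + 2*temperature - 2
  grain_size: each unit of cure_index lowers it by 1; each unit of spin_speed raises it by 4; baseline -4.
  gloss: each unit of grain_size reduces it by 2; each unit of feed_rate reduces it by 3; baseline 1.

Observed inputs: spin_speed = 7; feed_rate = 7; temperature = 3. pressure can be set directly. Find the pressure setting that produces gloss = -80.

pressure = -5

Substituting into the cure_index equation gives cure_index = 2*pressure + 4.
So grain_size = -2*pressure + 20.
gloss becomes 4*pressure - 60.
Solve 4*pressure - 60 = -80: pressure = (-80 + 60) / 4 = -5.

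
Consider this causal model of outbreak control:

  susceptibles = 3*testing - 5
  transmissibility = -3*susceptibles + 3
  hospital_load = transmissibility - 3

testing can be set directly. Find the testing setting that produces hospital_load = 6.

Substituting into the transmissibility equation gives transmissibility = -9*testing + 18.
hospital_load becomes -9*testing + 15.
Solve -9*testing + 15 = 6: testing = (6 - 15) / -9 = 1.

testing = 1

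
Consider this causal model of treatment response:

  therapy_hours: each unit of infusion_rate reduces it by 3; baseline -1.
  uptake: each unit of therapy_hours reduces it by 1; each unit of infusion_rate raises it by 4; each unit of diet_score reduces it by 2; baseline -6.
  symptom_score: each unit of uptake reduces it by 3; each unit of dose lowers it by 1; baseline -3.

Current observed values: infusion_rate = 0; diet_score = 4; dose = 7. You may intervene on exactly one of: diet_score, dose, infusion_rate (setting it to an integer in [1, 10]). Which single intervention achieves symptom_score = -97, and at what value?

Intervening on diet_score: symptom_score = 6*diet_score + 5. Reaching -97 requires diet_score = -17, outside [1, 10].
Intervening on dose: symptom_score = -dose + 36. Reaching -97 requires dose = 133, outside [1, 10].
Intervening on infusion_rate: with other inputs at their observed values, symptom_score = -21*infusion_rate + 29. Solving for -97 gives infusion_rate = 6, within [1, 10].

set infusion_rate = 6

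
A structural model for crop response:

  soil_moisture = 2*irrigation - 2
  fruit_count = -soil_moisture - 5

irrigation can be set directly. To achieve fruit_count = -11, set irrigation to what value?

irrigation = 4

Substituting into the fruit_count equation gives fruit_count = -2*irrigation - 3.
Solve -2*irrigation - 3 = -11: irrigation = (-11 + 3) / -2 = 4.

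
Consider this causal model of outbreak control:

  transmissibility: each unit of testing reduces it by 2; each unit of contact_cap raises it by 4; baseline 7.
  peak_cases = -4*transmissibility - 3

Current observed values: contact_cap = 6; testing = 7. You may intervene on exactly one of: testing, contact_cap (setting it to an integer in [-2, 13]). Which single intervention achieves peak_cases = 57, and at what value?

Intervening on testing: peak_cases = 8*testing - 127. Reaching 57 requires testing = 23, outside [-2, 13].
Intervening on contact_cap: with other inputs at their observed values, peak_cases = -16*contact_cap + 25. Solving for 57 gives contact_cap = -2, within [-2, 13].

set contact_cap = -2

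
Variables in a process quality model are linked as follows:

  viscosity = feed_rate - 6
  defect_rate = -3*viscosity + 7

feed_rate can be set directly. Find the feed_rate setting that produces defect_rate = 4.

feed_rate = 7

Substituting into the defect_rate equation gives defect_rate = -3*feed_rate + 25.
Solve -3*feed_rate + 25 = 4: feed_rate = (4 - 25) / -3 = 7.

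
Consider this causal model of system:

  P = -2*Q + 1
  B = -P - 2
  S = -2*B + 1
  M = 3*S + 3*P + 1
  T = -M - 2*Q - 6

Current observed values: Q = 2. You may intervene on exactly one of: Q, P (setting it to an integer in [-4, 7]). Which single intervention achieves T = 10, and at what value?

set P = -4

Intervening on Q: T = 16*Q - 31. Reaching 10 requires Q = 41/16, not an integer.
Intervening on P: with other inputs at their observed values, T = -9*P - 26. Solving for 10 gives P = -4, within [-4, 7].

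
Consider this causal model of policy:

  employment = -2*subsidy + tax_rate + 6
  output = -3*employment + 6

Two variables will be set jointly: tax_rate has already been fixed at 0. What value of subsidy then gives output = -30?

subsidy = -3

With tax_rate held at 0:
Substituting into the employment equation gives employment = -2*subsidy + 6.
Substituting into the output equation gives output = 6*subsidy - 12.
Solve 6*subsidy - 12 = -30: subsidy = (-30 + 12) / 6 = -3.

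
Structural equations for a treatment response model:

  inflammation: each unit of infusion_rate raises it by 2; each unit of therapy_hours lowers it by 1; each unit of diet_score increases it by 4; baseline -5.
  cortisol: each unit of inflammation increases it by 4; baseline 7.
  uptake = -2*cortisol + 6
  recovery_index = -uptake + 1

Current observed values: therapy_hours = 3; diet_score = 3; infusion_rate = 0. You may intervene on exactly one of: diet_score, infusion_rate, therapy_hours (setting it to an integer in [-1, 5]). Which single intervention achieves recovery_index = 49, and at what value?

set therapy_hours = 2

Intervening on diet_score: recovery_index = 32*diet_score - 55. Reaching 49 requires diet_score = 13/4, not an integer.
Intervening on infusion_rate: recovery_index = 16*infusion_rate + 41. Reaching 49 requires infusion_rate = 1/2, not an integer.
Intervening on therapy_hours: with other inputs at their observed values, recovery_index = -8*therapy_hours + 65. Solving for 49 gives therapy_hours = 2, within [-1, 5].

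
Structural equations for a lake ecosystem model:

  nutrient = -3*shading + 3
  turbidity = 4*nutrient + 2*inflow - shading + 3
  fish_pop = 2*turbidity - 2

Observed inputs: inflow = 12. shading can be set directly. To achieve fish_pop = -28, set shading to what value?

shading = 4

Substituting into the turbidity equation gives turbidity = -13*shading + 39.
This gives fish_pop = -26*shading + 76.
Solve -26*shading + 76 = -28: shading = (-28 - 76) / -26 = 4.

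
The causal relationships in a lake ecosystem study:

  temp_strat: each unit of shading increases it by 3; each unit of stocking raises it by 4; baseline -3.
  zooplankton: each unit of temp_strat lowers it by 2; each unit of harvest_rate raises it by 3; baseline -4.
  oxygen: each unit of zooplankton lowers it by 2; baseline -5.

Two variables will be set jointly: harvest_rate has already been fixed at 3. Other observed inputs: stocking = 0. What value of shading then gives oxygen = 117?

shading = 12

With harvest_rate held at 3:
Substituting into the temp_strat equation gives temp_strat = 3*shading - 3.
So zooplankton = -6*shading + 11.
This gives oxygen = 12*shading - 27.
Solve 12*shading - 27 = 117: shading = (117 + 27) / 12 = 12.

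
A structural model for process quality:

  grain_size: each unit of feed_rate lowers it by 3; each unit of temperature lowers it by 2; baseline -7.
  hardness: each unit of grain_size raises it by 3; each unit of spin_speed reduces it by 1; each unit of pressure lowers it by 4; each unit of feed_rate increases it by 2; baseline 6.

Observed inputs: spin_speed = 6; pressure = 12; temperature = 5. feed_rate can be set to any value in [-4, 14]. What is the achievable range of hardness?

-197 to -71

Substituting into the grain_size equation gives grain_size = -3*feed_rate - 17.
Substituting into the hardness equation gives hardness = -7*feed_rate - 99.
Linear in feed_rate, so extremes are at the endpoints: feed_rate = -4 gives hardness = -71; feed_rate = 14 gives hardness = -197.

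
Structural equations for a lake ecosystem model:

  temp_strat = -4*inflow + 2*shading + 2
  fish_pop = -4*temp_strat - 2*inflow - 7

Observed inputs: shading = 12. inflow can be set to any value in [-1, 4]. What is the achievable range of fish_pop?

-125 to -55

Substituting into the temp_strat equation gives temp_strat = -4*inflow + 26.
So fish_pop = 14*inflow - 111.
Linear in inflow, so extremes are at the endpoints: inflow = -1 gives fish_pop = -125; inflow = 4 gives fish_pop = -55.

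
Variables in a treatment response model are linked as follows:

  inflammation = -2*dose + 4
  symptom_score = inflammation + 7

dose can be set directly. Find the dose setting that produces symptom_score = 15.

dose = -2

Substituting into the symptom_score equation gives symptom_score = -2*dose + 11.
Solve -2*dose + 11 = 15: dose = (15 - 11) / -2 = -2.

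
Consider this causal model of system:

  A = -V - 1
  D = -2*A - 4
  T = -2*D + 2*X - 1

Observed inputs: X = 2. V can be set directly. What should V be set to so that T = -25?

Substituting into the D equation gives D = 2*V - 2.
T becomes -4*V + 7.
Solve -4*V + 7 = -25: V = (-25 - 7) / -4 = 8.

V = 8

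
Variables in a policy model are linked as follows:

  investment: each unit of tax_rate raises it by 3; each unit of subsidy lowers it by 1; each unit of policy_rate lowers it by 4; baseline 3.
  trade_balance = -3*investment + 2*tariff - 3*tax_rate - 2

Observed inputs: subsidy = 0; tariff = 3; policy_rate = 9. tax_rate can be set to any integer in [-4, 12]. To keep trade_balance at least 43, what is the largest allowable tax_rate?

Substituting into the investment equation gives investment = 3*tax_rate - 33.
So trade_balance = -12*tax_rate + 103.
Require -12*tax_rate + 103 ≥ 43, so tax_rate ≤ 5.
The largest integer in [-4, 12] satisfying this is 5.

tax_rate = 5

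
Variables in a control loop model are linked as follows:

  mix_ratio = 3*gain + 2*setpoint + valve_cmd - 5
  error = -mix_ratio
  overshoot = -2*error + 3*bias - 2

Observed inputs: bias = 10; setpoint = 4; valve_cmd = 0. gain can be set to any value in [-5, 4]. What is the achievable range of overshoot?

4 to 58

Substituting into the mix_ratio equation gives mix_ratio = 3*gain + 3.
Substituting into the error equation gives error = -3*gain - 3.
overshoot becomes 6*gain + 34.
Linear in gain, so extremes are at the endpoints: gain = -5 gives overshoot = 4; gain = 4 gives overshoot = 58.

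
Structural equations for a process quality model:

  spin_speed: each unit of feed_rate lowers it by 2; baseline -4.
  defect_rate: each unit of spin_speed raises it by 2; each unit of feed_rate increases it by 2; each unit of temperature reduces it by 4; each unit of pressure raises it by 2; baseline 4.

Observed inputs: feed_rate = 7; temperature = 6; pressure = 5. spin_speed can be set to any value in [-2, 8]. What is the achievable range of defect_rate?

Intervening on spin_speed fixes its value directly, overriding its dependence on feed_rate.
Substituting into the defect_rate equation gives defect_rate = 2*spin_speed + 4.
Linear in spin_speed, so extremes are at the endpoints: spin_speed = -2 gives defect_rate = 0; spin_speed = 8 gives defect_rate = 20.

0 to 20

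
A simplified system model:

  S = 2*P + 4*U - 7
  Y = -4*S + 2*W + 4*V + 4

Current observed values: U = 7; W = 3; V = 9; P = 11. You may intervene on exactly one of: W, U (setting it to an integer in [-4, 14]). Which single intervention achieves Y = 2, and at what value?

set U = -1

Intervening on W: Y = 2*W - 132. Reaching 2 requires W = 67, outside [-4, 14].
Intervening on U: with other inputs at their observed values, Y = -16*U - 14. Solving for 2 gives U = -1, within [-4, 14].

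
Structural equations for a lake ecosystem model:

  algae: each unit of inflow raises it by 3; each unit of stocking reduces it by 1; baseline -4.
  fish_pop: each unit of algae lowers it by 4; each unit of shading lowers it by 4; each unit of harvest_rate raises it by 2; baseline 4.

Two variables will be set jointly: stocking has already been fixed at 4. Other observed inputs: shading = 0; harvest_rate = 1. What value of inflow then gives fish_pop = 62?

With stocking held at 4:
Substituting into the algae equation gives algae = 3*inflow - 8.
fish_pop becomes -12*inflow + 38.
Solve -12*inflow + 38 = 62: inflow = (62 - 38) / -12 = -2.

inflow = -2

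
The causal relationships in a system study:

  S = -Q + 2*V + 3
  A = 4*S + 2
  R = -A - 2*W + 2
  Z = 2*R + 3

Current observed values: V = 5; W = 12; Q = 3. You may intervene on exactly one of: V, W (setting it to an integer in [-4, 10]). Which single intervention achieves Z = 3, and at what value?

Intervening on V: with other inputs at their observed values, Z = -16*V - 45. Solving for 3 gives V = -3, within [-4, 10].
Intervening on W: Z = -4*W - 77. Reaching 3 requires W = -20, outside [-4, 10].

set V = -3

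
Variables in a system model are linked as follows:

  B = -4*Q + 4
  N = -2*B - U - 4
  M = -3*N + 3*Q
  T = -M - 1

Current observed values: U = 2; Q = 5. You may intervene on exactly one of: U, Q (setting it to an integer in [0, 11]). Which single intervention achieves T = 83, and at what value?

set Q = 6

Intervening on U: T = -3*U + 68. Reaching 83 requires U = -5, outside [0, 11].
Intervening on Q: with other inputs at their observed values, T = 21*Q - 43. Solving for 83 gives Q = 6, within [0, 11].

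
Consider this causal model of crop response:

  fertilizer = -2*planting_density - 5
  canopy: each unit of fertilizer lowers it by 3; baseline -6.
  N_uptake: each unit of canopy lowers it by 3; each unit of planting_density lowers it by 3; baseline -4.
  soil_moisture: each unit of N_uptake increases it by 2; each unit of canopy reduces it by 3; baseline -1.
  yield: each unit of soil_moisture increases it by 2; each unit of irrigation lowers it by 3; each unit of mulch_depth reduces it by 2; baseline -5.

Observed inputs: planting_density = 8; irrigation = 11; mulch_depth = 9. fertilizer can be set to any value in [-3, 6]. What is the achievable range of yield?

Intervening on fertilizer fixes its value directly, overriding its dependence on planting_density.
Substituting into the N_uptake equation gives N_uptake = 9*fertilizer - 10.
Substituting into the soil_moisture equation gives soil_moisture = 27*fertilizer - 3.
yield becomes 54*fertilizer - 62.
Linear in fertilizer, so extremes are at the endpoints: fertilizer = -3 gives yield = -224; fertilizer = 6 gives yield = 262.

-224 to 262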